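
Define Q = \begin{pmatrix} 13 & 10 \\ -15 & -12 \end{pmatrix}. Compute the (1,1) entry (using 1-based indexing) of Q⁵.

793

Characteristic polynomial: t^2 - t - 6 = (t - 3)(t + 2), so the eigenvalues are -2, 3.
t=3: eigenvector (-1, 1).
t=-2: eigenvector (-2, 3).
P = [[-1, -2], [1, 3]], D = diag(3, -2), P⁻¹ = [[-3, -2], [1, 1]].
Q⁵ = P·diag(243, -32)·P⁻¹ = [[793, 550], [-825, -582]].
The requested entry is 793.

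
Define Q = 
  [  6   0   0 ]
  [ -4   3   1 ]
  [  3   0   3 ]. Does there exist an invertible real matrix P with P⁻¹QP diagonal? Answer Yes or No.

Characteristic polynomial: p(t) = t^3 - 12t^2 + 45t - 54 = (t - 6)(t - 3)^2.
t = 3 has algebraic multiplicity 2; rank(Q − 3I) = 2, so geometric multiplicity = 1.
Geometric multiplicity < algebraic multiplicity, so Q is not diagonalizable.

No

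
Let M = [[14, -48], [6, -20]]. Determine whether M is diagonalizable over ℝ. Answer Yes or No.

Characteristic polynomial: p(t) = t^2 + 6t + 8 = (t + 2)(t + 4).
All 2 eigenvalues are distinct, so M is diagonalizable.

Yes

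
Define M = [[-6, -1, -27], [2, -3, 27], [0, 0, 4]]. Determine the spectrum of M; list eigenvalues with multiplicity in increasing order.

-5, -4, 4

Characteristic polynomial: p(t) = t^3 + 5t^2 - 16t - 80 = (t - 4)(t + 4)(t + 5).
Roots (with multiplicity): -5, -4, 4.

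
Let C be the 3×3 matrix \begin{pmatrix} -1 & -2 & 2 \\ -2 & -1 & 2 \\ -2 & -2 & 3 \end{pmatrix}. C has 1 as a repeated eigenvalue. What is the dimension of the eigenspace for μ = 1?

C − 1I = [[-2, -2, 2], [-2, -2, 2], [-2, -2, 2]].
This matrix has rank 1, so its null space has dimension 3 − 1 = 2.

2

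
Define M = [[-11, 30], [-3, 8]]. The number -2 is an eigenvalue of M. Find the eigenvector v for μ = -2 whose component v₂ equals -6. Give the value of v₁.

M + 2I = [[-9, 30], [-3, 10]].
Solving (M + 2I)v = 0 gives the eigenspace spanned by (-20, -6).
With v₂ = -6, v = (-20, -6), so v₁ = -20.

-20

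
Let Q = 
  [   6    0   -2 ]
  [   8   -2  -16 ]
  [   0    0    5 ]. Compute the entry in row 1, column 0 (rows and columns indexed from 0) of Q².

32

Characteristic polynomial: s^3 - 9s^2 + 8s + 60 = (s - 6)(s - 5)(s + 2), so the eigenvalues are -2, 5, 6.
s=6: eigenvector (1, 1, 0).
s=-2: eigenvector (0, 1, 0).
s=5: eigenvector (2, 0, 1).
P = [[1, 0, 2], [1, 1, 0], [0, 0, 1]], D = diag(6, -2, 5), P⁻¹ = [[1, 0, -2], [-1, 1, 2], [0, 0, 1]].
Q² = P·diag(36, 4, 25)·P⁻¹ = [[36, 0, -22], [32, 4, -64], [0, 0, 25]].
The requested entry is 32.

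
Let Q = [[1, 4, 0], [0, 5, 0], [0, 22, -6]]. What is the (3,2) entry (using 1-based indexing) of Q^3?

682

Characteristic polynomial: λ^3 - 31λ + 30 = (λ - 5)(λ - 1)(λ + 6), so the eigenvalues are -6, 1, 5.
λ=-6: eigenvector (0, 0, 1).
λ=5: eigenvector (1, 1, 2).
λ=1: eigenvector (1, 0, 0).
P = [[0, 1, 1], [0, 1, 0], [1, 2, 0]], D = diag(-6, 5, 1), P⁻¹ = [[0, -2, 1], [0, 1, 0], [1, -1, 0]].
Q³ = P·diag(-216, 125, 1)·P⁻¹ = [[1, 124, 0], [0, 125, 0], [0, 682, -216]].
The requested entry is 682.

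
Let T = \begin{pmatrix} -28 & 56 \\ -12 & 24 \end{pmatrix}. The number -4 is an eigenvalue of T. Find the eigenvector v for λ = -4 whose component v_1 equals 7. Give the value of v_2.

T + 4I = [[-24, 56], [-12, 28]].
Solving (T + 4I)v = 0 gives the eigenspace spanned by (7, 3).
With v_1 = 7, v = (7, 3), so v_2 = 3.

3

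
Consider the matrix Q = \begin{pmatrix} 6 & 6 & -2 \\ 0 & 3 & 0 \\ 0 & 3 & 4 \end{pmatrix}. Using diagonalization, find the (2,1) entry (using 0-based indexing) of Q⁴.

Characteristic polynomial: λ^3 - 13λ^2 + 54λ - 72 = (λ - 6)(λ - 4)(λ - 3), so the eigenvalues are 3, 4, 6.
λ=6: eigenvector (1, 0, 0).
λ=3: eigenvector (-4, 1, -3).
λ=4: eigenvector (1, 0, 1).
P = [[1, -4, 1], [0, 1, 0], [0, -3, 1]], D = diag(6, 3, 4), P⁻¹ = [[1, 1, -1], [0, 1, 0], [0, 3, 1]].
Q⁴ = P·diag(1296, 81, 256)·P⁻¹ = [[1296, 1740, -1040], [0, 81, 0], [0, 525, 256]].
The requested entry is 525.

525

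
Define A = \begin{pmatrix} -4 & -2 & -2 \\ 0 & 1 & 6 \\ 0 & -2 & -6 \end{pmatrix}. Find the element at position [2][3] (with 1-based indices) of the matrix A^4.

Characteristic polynomial: λ^3 + 9λ^2 + 26λ + 24 = (λ + 2)(λ + 3)(λ + 4), so the eigenvalues are -4, -3, -2.
λ=-4: eigenvector (1, 0, 0).
λ=-2: eigenvector (1, -2, 1).
λ=-3: eigenvector (2, -3, 2).
P = [[1, 1, 2], [0, -2, -3], [0, 1, 2]], D = diag(-4, -2, -3), P⁻¹ = [[1, 0, -1], [0, -2, -3], [0, 1, 2]].
A⁴ = P·diag(256, 16, 81)·P⁻¹ = [[256, 130, 20], [0, -179, -390], [0, 130, 276]].
The requested entry is -390.

-390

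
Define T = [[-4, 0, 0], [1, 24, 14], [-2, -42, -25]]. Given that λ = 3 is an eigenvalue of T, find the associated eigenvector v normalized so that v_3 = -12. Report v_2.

T − 3I = [[-7, 0, 0], [1, 21, 14], [-2, -42, -28]].
Solving (T − 3I)v = 0 gives the eigenspace spanned by (0, 8, -12).
With v_3 = -12, v = (0, 8, -12), so v_2 = 8.

8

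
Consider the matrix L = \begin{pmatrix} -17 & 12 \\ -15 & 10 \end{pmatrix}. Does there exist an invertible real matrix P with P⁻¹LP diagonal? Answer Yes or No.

Yes

Characteristic polynomial: p(s) = s^2 + 7s + 10 = (s + 2)(s + 5).
All 2 eigenvalues are distinct, so L is diagonalizable.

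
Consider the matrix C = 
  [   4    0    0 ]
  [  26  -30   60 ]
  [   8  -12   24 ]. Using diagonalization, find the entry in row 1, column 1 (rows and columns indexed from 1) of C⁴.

256

Characteristic polynomial: λ^3 + 2λ^2 - 24λ = λ(λ - 4)(λ + 6), so the eigenvalues are -6, 0, 4.
λ=4: eigenvector (1, -1, -1).
λ=0: eigenvector (0, 2, 1).
λ=-6: eigenvector (0, 5, 2).
P = [[1, 0, 0], [-1, 2, 5], [-1, 1, 2]], D = diag(4, 0, -6), P⁻¹ = [[1, 0, 0], [3, -2, 5], [-1, 1, -2]].
C⁴ = P·diag(256, 0, 1296)·P⁻¹ = [[256, 0, 0], [-6736, 6480, -12960], [-2848, 2592, -5184]].
The requested entry is 256.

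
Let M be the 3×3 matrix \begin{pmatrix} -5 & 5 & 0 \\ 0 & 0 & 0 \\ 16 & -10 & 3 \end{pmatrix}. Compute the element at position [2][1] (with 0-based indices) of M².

50

Characteristic polynomial: λ^3 + 2λ^2 - 15λ = λ(λ - 3)(λ + 5), so the eigenvalues are -5, 0, 3.
λ=-5: eigenvector (1, 0, -2).
λ=3: eigenvector (0, 0, 1).
λ=0: eigenvector (1, 1, -2).
P = [[1, 0, 1], [0, 0, 1], [-2, 1, -2]], D = diag(-5, 3, 0), P⁻¹ = [[1, -1, 0], [2, 0, 1], [0, 1, 0]].
M² = P·diag(25, 9, 0)·P⁻¹ = [[25, -25, 0], [0, 0, 0], [-32, 50, 9]].
The requested entry is 50.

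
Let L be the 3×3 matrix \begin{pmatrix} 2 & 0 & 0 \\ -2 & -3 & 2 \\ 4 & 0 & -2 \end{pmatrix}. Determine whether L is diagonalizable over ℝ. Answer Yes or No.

Characteristic polynomial: p(λ) = λ^3 + 3λ^2 - 4λ - 12 = (λ - 2)(λ + 2)(λ + 3).
All 3 eigenvalues are distinct, so L is diagonalizable.

Yes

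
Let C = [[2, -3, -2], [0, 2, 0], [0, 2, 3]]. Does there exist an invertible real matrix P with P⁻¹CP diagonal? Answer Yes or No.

No

Characteristic polynomial: p(s) = s^3 - 7s^2 + 16s - 12 = (s - 3)(s - 2)^2.
s = 2 has algebraic multiplicity 2; rank(C − 2I) = 2, so geometric multiplicity = 1.
Geometric multiplicity < algebraic multiplicity, so C is not diagonalizable.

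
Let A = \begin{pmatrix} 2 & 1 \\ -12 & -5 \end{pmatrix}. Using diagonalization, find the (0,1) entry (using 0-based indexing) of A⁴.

Characteristic polynomial: μ^2 + 3μ + 2 = (μ + 1)(μ + 2), so the eigenvalues are -2, -1.
μ=-1: eigenvector (1, -3).
μ=-2: eigenvector (-1, 4).
P = [[1, -1], [-3, 4]], D = diag(-1, -2), P⁻¹ = [[4, 1], [3, 1]].
A⁴ = P·diag(1, 16)·P⁻¹ = [[-44, -15], [180, 61]].
The requested entry is -15.

-15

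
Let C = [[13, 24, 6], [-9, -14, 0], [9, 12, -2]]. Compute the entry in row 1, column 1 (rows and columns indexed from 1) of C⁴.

-113

Characteristic polynomial: s^3 + 3s^2 - 18s - 40 = (s - 4)(s + 2)(s + 5), so the eigenvalues are -5, -2, 4.
s=4: eigenvector (2, -1, 1).
s=-2: eigenvector (-4, 3, -2).
s=-5: eigenvector (-1, 1, -1).
P = [[2, -4, -1], [-1, 3, 1], [1, -2, -1]], D = diag(4, -2, -5), P⁻¹ = [[1, 2, 1], [0, 1, 1], [1, 0, -2]].
C⁴ = P·diag(256, 16, 625)·P⁻¹ = [[-113, 960, 1698], [369, -464, -1458], [-369, 480, 1474]].
The requested entry is -113.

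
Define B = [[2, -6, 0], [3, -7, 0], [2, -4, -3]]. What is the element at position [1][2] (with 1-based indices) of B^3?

Characteristic polynomial: t^3 + 8t^2 + 19t + 12 = (t + 1)(t + 3)(t + 4), so the eigenvalues are -4, -3, -1.
t=-4: eigenvector (-1, -1, -2).
t=-1: eigenvector (2, 1, 0).
t=-3: eigenvector (0, 0, 1).
P = [[-1, 2, 0], [-1, 1, 0], [-2, 0, 1]], D = diag(-4, -1, -3), P⁻¹ = [[1, -2, 0], [1, -1, 0], [2, -4, 1]].
B³ = P·diag(-64, -1, -27)·P⁻¹ = [[62, -126, 0], [63, -127, 0], [74, -148, -27]].
The requested entry is -126.

-126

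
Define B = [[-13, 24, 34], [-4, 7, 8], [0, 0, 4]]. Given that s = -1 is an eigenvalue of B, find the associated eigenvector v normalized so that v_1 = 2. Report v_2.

B + 1I = [[-12, 24, 34], [-4, 8, 8], [0, 0, 5]].
Solving (B + 1I)v = 0 gives the eigenspace spanned by (2, 1, 0).
With v_1 = 2, v = (2, 1, 0), so v_2 = 1.

1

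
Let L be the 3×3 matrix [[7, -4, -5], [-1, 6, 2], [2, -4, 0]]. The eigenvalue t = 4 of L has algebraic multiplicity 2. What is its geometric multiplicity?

1

L − 4I = [[3, -4, -5], [-1, 2, 2], [2, -4, -4]].
This matrix has rank 2, so its null space has dimension 3 − 2 = 1.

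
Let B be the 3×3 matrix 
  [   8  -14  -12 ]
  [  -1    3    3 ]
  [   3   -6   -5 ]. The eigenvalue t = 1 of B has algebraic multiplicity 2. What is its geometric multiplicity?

B − 1I = [[7, -14, -12], [-1, 2, 3], [3, -6, -6]].
This matrix has rank 2, so its null space has dimension 3 − 2 = 1.

1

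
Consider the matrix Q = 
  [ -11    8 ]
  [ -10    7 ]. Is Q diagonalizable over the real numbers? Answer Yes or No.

Yes

Characteristic polynomial: p(r) = r^2 + 4r + 3 = (r + 1)(r + 3).
All 2 eigenvalues are distinct, so Q is diagonalizable.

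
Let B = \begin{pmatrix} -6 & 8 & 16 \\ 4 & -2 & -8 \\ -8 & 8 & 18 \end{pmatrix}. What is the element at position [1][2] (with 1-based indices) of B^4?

Characteristic polynomial: s^3 - 10s^2 + 28s - 24 = (s - 6)(s - 2)^2, so the eigenvalues are 2, 2, 6.
s=2: eigenvector (1, 1, 0).
s=6: eigenvector (2, -1, 2).
s=2: eigenvector (1, -1, 1).
P = [[1, 2, 1], [1, -1, -1], [0, 2, 1]], D = diag(2, 6, 2), P⁻¹ = [[1, 0, -1], [-1, 1, 2], [2, -2, -3]].
B⁴ = P·diag(16, 1296, 16)·P⁻¹ = [[-2544, 2560, 5120], [1280, -1264, -2560], [-2560, 2560, 5136]].
The requested entry is 2560.

2560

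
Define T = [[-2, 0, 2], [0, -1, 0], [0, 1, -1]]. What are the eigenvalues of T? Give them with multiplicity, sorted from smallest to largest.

-2, -1, -1

Characteristic polynomial: p(μ) = μ^3 + 4μ^2 + 5μ + 2 = (μ + 1)^2(μ + 2).
Roots (with multiplicity): -2, -1, -1.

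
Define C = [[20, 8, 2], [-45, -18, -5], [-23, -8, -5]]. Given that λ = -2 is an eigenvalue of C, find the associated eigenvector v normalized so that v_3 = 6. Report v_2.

15

C + 2I = [[22, 8, 2], [-45, -16, -5], [-23, -8, -3]].
Solving (C + 2I)v = 0 gives the eigenspace spanned by (-6, 15, 6).
With v_3 = 6, v = (-6, 15, 6), so v_2 = 15.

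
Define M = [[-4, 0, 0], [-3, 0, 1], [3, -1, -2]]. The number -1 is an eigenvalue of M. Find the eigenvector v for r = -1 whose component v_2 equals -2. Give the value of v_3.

2

M + 1I = [[-3, 0, 0], [-3, 1, 1], [3, -1, -1]].
Solving (M + 1I)v = 0 gives the eigenspace spanned by (0, -2, 2).
With v_2 = -2, v = (0, -2, 2), so v_3 = 2.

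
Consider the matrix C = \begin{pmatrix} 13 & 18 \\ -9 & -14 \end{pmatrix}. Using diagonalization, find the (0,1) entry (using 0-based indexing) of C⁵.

8298

Characteristic polynomial: λ^2 + λ - 20 = (λ - 4)(λ + 5), so the eigenvalues are -5, 4.
λ=-5: eigenvector (-1, 1).
λ=4: eigenvector (2, -1).
P = [[-1, 2], [1, -1]], D = diag(-5, 4), P⁻¹ = [[1, 2], [1, 1]].
C⁵ = P·diag(-3125, 1024)·P⁻¹ = [[5173, 8298], [-4149, -7274]].
The requested entry is 8298.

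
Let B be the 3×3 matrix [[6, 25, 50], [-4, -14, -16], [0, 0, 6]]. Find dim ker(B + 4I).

B + 4I = [[10, 25, 50], [-4, -10, -16], [0, 0, 10]].
This matrix has rank 2, so its null space has dimension 3 − 2 = 1.

1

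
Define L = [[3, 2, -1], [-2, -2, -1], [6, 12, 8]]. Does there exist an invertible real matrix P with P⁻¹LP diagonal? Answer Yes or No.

No

Characteristic polynomial: p(s) = s^3 - 9s^2 + 24s - 20 = (s - 5)(s - 2)^2.
s = 2 has algebraic multiplicity 2; rank(L − 2I) = 2, so geometric multiplicity = 1.
Geometric multiplicity < algebraic multiplicity, so L is not diagonalizable.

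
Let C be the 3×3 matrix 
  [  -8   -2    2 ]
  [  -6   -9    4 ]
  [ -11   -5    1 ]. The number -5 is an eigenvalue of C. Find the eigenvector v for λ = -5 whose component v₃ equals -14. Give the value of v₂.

C + 5I = [[-3, -2, 2], [-6, -4, 4], [-11, -5, 6]].
Solving (C + 5I)v = 0 gives the eigenspace spanned by (-4, -8, -14).
With v₃ = -14, v = (-4, -8, -14), so v₂ = -8.

-8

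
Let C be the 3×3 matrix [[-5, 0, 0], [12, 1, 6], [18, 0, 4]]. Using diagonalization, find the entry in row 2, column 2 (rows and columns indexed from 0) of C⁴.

Characteristic polynomial: t^3 - 21t + 20 = (t - 4)(t - 1)(t + 5), so the eigenvalues are -5, 1, 4.
t=1: eigenvector (0, 1, 0).
t=-5: eigenvector (1, 0, -2).
t=4: eigenvector (0, 2, 1).
P = [[0, 1, 0], [1, 0, 2], [0, -2, 1]], D = diag(1, -5, 4), P⁻¹ = [[-4, 1, -2], [1, 0, 0], [2, 0, 1]].
C⁴ = P·diag(1, 625, 256)·P⁻¹ = [[625, 0, 0], [1020, 1, 510], [-738, 0, 256]].
The requested entry is 256.

256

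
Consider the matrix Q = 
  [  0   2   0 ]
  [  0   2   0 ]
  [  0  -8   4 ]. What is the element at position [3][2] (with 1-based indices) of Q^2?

Characteristic polynomial: r^3 - 6r^2 + 8r = r(r - 4)(r - 2), so the eigenvalues are 0, 2, 4.
r=2: eigenvector (1, 1, 4).
r=0: eigenvector (-1, 0, 0).
r=4: eigenvector (0, 0, 1).
P = [[1, -1, 0], [1, 0, 0], [4, 0, 1]], D = diag(2, 0, 4), P⁻¹ = [[0, 1, 0], [-1, 1, 0], [0, -4, 1]].
Q² = P·diag(4, 0, 16)·P⁻¹ = [[0, 4, 0], [0, 4, 0], [0, -48, 16]].
The requested entry is -48.

-48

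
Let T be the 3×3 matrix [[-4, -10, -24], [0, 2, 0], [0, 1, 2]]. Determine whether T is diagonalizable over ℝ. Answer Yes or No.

No

Characteristic polynomial: p(λ) = λ^3 - 12λ + 16 = (λ - 2)^2(λ + 4).
λ = 2 has algebraic multiplicity 2; rank(T − 2I) = 2, so geometric multiplicity = 1.
Geometric multiplicity < algebraic multiplicity, so T is not diagonalizable.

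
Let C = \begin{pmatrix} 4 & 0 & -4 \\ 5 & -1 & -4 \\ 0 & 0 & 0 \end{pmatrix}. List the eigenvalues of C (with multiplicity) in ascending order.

-1, 0, 4

Characteristic polynomial: p(λ) = λ^3 - 3λ^2 - 4λ = λ(λ - 4)(λ + 1).
Roots (with multiplicity): -1, 0, 4.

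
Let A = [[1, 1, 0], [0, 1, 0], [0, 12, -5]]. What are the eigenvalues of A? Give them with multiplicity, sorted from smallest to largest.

-5, 1, 1

Characteristic polynomial: p(s) = s^3 + 3s^2 - 9s + 5 = (s - 1)^2(s + 5).
Roots (with multiplicity): -5, 1, 1.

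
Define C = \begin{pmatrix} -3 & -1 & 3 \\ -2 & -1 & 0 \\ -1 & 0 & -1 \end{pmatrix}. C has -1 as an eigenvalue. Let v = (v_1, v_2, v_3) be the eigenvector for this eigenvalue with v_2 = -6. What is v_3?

C + 1I = [[-2, -1, 3], [-2, 0, 0], [-1, 0, 0]].
Solving (C + 1I)v = 0 gives the eigenspace spanned by (0, -6, -2).
With v_2 = -6, v = (0, -6, -2), so v_3 = -2.

-2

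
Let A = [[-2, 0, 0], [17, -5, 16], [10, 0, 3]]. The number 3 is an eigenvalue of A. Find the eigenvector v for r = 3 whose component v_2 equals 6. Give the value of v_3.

3

A − 3I = [[-5, 0, 0], [17, -8, 16], [10, 0, 0]].
Solving (A − 3I)v = 0 gives the eigenspace spanned by (0, 6, 3).
With v_2 = 6, v = (0, 6, 3), so v_3 = 3.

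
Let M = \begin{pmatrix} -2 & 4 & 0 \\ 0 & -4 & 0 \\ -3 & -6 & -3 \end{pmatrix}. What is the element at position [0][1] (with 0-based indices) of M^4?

-480

Characteristic polynomial: μ^3 + 9μ^2 + 26μ + 24 = (μ + 2)(μ + 3)(μ + 4), so the eigenvalues are -4, -3, -2.
μ=-2: eigenvector (1, 0, -3).
μ=-3: eigenvector (0, 0, 1).
μ=-4: eigenvector (-2, 1, 0).
P = [[1, 0, -2], [0, 0, 1], [-3, 1, 0]], D = diag(-2, -3, -4), P⁻¹ = [[1, 2, 0], [3, 6, 1], [0, 1, 0]].
M⁴ = P·diag(16, 81, 256)·P⁻¹ = [[16, -480, 0], [0, 256, 0], [195, 390, 81]].
The requested entry is -480.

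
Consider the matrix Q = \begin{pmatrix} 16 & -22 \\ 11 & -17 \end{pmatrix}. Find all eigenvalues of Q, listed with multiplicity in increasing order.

-6, 5

Characteristic polynomial: p(μ) = μ^2 + μ - 30 = (μ - 5)(μ + 6).
Roots (with multiplicity): -6, 5.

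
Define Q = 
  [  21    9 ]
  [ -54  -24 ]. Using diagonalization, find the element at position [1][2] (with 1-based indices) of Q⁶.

Characteristic polynomial: μ^2 + 3μ - 18 = (μ - 3)(μ + 6), so the eigenvalues are -6, 3.
μ=3: eigenvector (1, -2).
μ=-6: eigenvector (-1, 3).
P = [[1, -1], [-2, 3]], D = diag(3, -6), P⁻¹ = [[3, 1], [2, 1]].
Q⁶ = P·diag(729, 46656)·P⁻¹ = [[-91125, -45927], [275562, 138510]].
The requested entry is -45927.

-45927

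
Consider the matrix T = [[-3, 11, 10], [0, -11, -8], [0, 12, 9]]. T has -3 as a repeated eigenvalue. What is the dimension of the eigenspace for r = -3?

1

T + 3I = [[0, 11, 10], [0, -8, -8], [0, 12, 12]].
This matrix has rank 2, so its null space has dimension 3 − 2 = 1.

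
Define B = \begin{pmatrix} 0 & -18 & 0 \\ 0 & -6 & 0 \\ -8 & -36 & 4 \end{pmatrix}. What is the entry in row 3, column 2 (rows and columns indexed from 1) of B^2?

216

Characteristic polynomial: t^3 + 2t^2 - 24t = t(t - 4)(t + 6), so the eigenvalues are -6, 0, 4.
t=-6: eigenvector (3, 1, 6).
t=0: eigenvector (1, 0, 2).
t=4: eigenvector (0, 0, 1).
P = [[3, 1, 0], [1, 0, 0], [6, 2, 1]], D = diag(-6, 0, 4), P⁻¹ = [[0, 1, 0], [1, -3, 0], [-2, 0, 1]].
B² = P·diag(36, 0, 16)·P⁻¹ = [[0, 108, 0], [0, 36, 0], [-32, 216, 16]].
The requested entry is 216.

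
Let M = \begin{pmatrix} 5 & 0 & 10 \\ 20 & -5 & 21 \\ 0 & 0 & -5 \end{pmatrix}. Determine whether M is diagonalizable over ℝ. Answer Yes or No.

No

Characteristic polynomial: p(r) = r^3 + 5r^2 - 25r - 125 = (r - 5)(r + 5)^2.
r = -5 has algebraic multiplicity 2; rank(M + 5I) = 2, so geometric multiplicity = 1.
Geometric multiplicity < algebraic multiplicity, so M is not diagonalizable.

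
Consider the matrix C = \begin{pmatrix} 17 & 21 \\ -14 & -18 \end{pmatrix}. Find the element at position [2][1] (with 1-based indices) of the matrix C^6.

Characteristic polynomial: r^2 + r - 12 = (r - 3)(r + 4), so the eigenvalues are -4, 3.
r=3: eigenvector (3, -2).
r=-4: eigenvector (-1, 1).
P = [[3, -1], [-2, 1]], D = diag(3, -4), P⁻¹ = [[1, 1], [2, 3]].
C⁶ = P·diag(729, 4096)·P⁻¹ = [[-6005, -10101], [6734, 10830]].
The requested entry is 6734.

6734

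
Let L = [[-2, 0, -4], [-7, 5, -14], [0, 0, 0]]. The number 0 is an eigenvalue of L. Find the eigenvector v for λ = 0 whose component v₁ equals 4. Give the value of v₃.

L = [[-2, 0, -4], [-7, 5, -14], [0, 0, 0]].
Solving (L)v = 0 gives the eigenspace spanned by (4, 0, -2).
With v₁ = 4, v = (4, 0, -2), so v₃ = -2.

-2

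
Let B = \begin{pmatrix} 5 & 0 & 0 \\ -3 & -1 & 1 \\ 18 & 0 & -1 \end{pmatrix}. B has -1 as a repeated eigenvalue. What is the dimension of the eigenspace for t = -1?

B + 1I = [[6, 0, 0], [-3, 0, 1], [18, 0, 0]].
This matrix has rank 2, so its null space has dimension 3 − 2 = 1.

1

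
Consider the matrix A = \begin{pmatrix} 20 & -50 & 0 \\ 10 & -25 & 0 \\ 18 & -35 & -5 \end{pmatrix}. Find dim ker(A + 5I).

1

A + 5I = [[25, -50, 0], [10, -20, 0], [18, -35, 0]].
This matrix has rank 2, so its null space has dimension 3 − 2 = 1.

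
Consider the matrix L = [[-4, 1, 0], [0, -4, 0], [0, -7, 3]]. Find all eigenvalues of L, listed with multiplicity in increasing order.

-4, -4, 3

Characteristic polynomial: p(s) = s^3 + 5s^2 - 8s - 48 = (s - 3)(s + 4)^2.
Roots (with multiplicity): -4, -4, 3.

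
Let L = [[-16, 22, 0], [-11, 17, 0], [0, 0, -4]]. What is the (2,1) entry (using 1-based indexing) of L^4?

Characteristic polynomial: λ^3 + 3λ^2 - 34λ - 120 = (λ - 6)(λ + 4)(λ + 5), so the eigenvalues are -5, -4, 6.
λ=6: eigenvector (-1, -1, 0).
λ=-4: eigenvector (0, 0, 1).
λ=-5: eigenvector (2, 1, 0).
P = [[-1, 0, 2], [-1, 0, 1], [0, 1, 0]], D = diag(6, -4, -5), P⁻¹ = [[1, -2, 0], [0, 0, 1], [1, -1, 0]].
L⁴ = P·diag(1296, 256, 625)·P⁻¹ = [[-46, 1342, 0], [-671, 1967, 0], [0, 0, 256]].
The requested entry is -671.

-671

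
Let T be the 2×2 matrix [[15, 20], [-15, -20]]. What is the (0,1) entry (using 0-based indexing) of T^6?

-62500

Characteristic polynomial: μ^2 + 5μ = μ(μ + 5), so the eigenvalues are -5, 0.
μ=0: eigenvector (4, -3).
μ=-5: eigenvector (-1, 1).
P = [[4, -1], [-3, 1]], D = diag(0, -5), P⁻¹ = [[1, 1], [3, 4]].
T⁶ = P·diag(0, 15625)·P⁻¹ = [[-46875, -62500], [46875, 62500]].
The requested entry is -62500.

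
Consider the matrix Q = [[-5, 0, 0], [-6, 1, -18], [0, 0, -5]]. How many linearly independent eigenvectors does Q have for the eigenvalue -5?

Q + 5I = [[0, 0, 0], [-6, 6, -18], [0, 0, 0]].
This matrix has rank 1, so its null space has dimension 3 − 1 = 2.

2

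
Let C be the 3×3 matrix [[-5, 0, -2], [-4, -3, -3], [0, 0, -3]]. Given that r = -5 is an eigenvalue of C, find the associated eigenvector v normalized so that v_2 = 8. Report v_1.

C + 5I = [[0, 0, -2], [-4, 2, -3], [0, 0, 2]].
Solving (C + 5I)v = 0 gives the eigenspace spanned by (4, 8, 0).
With v_2 = 8, v = (4, 8, 0), so v_1 = 4.

4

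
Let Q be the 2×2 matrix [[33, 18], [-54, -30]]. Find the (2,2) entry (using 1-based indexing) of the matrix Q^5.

Characteristic polynomial: t^2 - 3t - 18 = (t - 6)(t + 3), so the eigenvalues are -3, 6.
t=-3: eigenvector (-1, 2).
t=6: eigenvector (-2, 3).
P = [[-1, -2], [2, 3]], D = diag(-3, 6), P⁻¹ = [[3, 2], [-2, -1]].
Q⁵ = P·diag(-243, 7776)·P⁻¹ = [[31833, 16038], [-48114, -24300]].
The requested entry is -24300.

-24300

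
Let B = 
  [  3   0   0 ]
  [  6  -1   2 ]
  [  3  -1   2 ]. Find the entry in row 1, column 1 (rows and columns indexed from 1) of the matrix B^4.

Characteristic polynomial: s^3 - 4s^2 + 3s = s(s - 3)(s - 1), so the eigenvalues are 0, 1, 3.
s=3: eigenvector (1, 2, 1).
s=1: eigenvector (0, -1, -1).
s=0: eigenvector (0, 2, 1).
P = [[1, 0, 0], [2, -1, 2], [1, -1, 1]], D = diag(3, 1, 0), P⁻¹ = [[1, 0, 0], [0, 1, -2], [-1, 1, -1]].
B⁴ = P·diag(81, 1, 0)·P⁻¹ = [[81, 0, 0], [162, -1, 2], [81, -1, 2]].
The requested entry is 81.

81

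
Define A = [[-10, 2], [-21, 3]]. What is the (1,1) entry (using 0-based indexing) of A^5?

Characteristic polynomial: r^2 + 7r + 12 = (r + 3)(r + 4), so the eigenvalues are -4, -3.
r=-4: eigenvector (1, 3).
r=-3: eigenvector (2, 7).
P = [[1, 2], [3, 7]], D = diag(-4, -3), P⁻¹ = [[7, -2], [-3, 1]].
A⁵ = P·diag(-1024, -243)·P⁻¹ = [[-5710, 1562], [-16401, 4443]].
The requested entry is 4443.

4443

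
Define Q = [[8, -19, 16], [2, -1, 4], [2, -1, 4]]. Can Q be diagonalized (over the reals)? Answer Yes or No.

Characteristic polynomial: p(s) = s^3 - 11s^2 + 30s = s(s - 6)(s - 5).
All 3 eigenvalues are distinct, so Q is diagonalizable.

Yes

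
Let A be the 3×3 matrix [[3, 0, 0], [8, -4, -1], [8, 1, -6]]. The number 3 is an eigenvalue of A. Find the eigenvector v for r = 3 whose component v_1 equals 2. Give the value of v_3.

A − 3I = [[0, 0, 0], [8, -7, -1], [8, 1, -9]].
Solving (A − 3I)v = 0 gives the eigenspace spanned by (2, 2, 2).
With v_1 = 2, v = (2, 2, 2), so v_3 = 2.

2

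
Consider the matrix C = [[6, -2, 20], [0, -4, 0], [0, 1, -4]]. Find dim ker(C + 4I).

1

C + 4I = [[10, -2, 20], [0, 0, 0], [0, 1, 0]].
This matrix has rank 2, so its null space has dimension 3 − 2 = 1.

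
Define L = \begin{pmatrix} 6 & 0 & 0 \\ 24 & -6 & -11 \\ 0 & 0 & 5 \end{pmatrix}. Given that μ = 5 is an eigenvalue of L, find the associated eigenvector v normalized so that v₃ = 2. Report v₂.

L − 5I = [[1, 0, 0], [24, -11, -11], [0, 0, 0]].
Solving (L − 5I)v = 0 gives the eigenspace spanned by (0, -2, 2).
With v₃ = 2, v = (0, -2, 2), so v₂ = -2.

-2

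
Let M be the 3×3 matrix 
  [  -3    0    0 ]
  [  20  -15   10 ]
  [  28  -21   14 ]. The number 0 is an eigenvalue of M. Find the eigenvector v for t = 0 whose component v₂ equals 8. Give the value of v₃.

12

M = [[-3, 0, 0], [20, -15, 10], [28, -21, 14]].
Solving (M)v = 0 gives the eigenspace spanned by (0, 8, 12).
With v₂ = 8, v = (0, 8, 12), so v₃ = 12.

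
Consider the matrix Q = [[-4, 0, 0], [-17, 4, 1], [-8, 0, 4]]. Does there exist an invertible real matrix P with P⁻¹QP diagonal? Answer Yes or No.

No

Characteristic polynomial: p(s) = s^3 - 4s^2 - 16s + 64 = (s - 4)^2(s + 4).
s = 4 has algebraic multiplicity 2; rank(Q − 4I) = 2, so geometric multiplicity = 1.
Geometric multiplicity < algebraic multiplicity, so Q is not diagonalizable.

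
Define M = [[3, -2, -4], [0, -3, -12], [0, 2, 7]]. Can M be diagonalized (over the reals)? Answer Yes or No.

Characteristic polynomial: p(λ) = λ^3 - 7λ^2 + 15λ - 9 = (λ - 3)^2(λ - 1).
λ = 3 has algebraic multiplicity 2; rank(M − 3I) = 1, so geometric multiplicity = 2.
Every eigenvalue has geometric = algebraic multiplicity, so M is diagonalizable.

Yes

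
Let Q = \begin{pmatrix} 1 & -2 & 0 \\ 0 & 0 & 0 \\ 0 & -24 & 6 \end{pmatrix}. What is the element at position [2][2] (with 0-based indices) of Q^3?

216

Characteristic polynomial: r^3 - 7r^2 + 6r = r(r - 6)(r - 1), so the eigenvalues are 0, 1, 6.
r=1: eigenvector (1, 0, 0).
r=0: eigenvector (2, 1, 4).
r=6: eigenvector (0, 0, 1).
P = [[1, 2, 0], [0, 1, 0], [0, 4, 1]], D = diag(1, 0, 6), P⁻¹ = [[1, -2, 0], [0, 1, 0], [0, -4, 1]].
Q³ = P·diag(1, 0, 216)·P⁻¹ = [[1, -2, 0], [0, 0, 0], [0, -864, 216]].
The requested entry is 216.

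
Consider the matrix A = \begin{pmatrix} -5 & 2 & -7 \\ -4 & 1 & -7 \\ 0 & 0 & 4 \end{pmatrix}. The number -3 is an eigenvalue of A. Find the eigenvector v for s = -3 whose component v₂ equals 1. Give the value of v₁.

1

A + 3I = [[-2, 2, -7], [-4, 4, -7], [0, 0, 7]].
Solving (A + 3I)v = 0 gives the eigenspace spanned by (1, 1, 0).
With v₂ = 1, v = (1, 1, 0), so v₁ = 1.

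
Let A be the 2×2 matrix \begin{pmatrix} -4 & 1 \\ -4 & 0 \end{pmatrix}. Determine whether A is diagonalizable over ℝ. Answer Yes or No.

No

Characteristic polynomial: p(t) = t^2 + 4t + 4 = (t + 2)^2.
t = -2 has algebraic multiplicity 2; rank(A + 2I) = 1, so geometric multiplicity = 1.
Geometric multiplicity < algebraic multiplicity, so A is not diagonalizable.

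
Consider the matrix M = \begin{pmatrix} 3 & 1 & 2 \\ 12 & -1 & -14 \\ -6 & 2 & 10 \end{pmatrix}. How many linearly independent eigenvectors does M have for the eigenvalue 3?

M − 3I = [[0, 1, 2], [12, -4, -14], [-6, 2, 7]].
This matrix has rank 2, so its null space has dimension 3 − 2 = 1.

1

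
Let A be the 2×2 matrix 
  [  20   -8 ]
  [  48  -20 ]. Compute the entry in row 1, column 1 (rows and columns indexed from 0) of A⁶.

4096

Characteristic polynomial: s^2 - 16 = (s - 4)(s + 4), so the eigenvalues are -4, 4.
s=-4: eigenvector (1, 3).
s=4: eigenvector (-1, -2).
P = [[1, -1], [3, -2]], D = diag(-4, 4), P⁻¹ = [[-2, 1], [-3, 1]].
A⁶ = P·diag(4096, 4096)·P⁻¹ = [[4096, 0], [0, 4096]].
The requested entry is 4096.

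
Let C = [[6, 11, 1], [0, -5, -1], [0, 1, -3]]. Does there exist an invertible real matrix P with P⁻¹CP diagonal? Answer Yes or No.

No

Characteristic polynomial: p(λ) = λ^3 + 2λ^2 - 32λ - 96 = (λ - 6)(λ + 4)^2.
λ = -4 has algebraic multiplicity 2; rank(C + 4I) = 2, so geometric multiplicity = 1.
Geometric multiplicity < algebraic multiplicity, so C is not diagonalizable.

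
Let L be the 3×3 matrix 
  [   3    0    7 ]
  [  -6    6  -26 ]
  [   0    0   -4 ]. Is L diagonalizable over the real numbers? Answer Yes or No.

Yes

Characteristic polynomial: p(r) = r^3 - 5r^2 - 18r + 72 = (r - 6)(r - 3)(r + 4).
All 3 eigenvalues are distinct, so L is diagonalizable.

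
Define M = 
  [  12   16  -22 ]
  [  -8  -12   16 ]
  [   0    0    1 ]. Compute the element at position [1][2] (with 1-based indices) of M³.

Characteristic polynomial: r^3 - r^2 - 16r + 16 = (r - 4)(r - 1)(r + 4), so the eigenvalues are -4, 1, 4.
r=4: eigenvector (2, -1, 0).
r=-4: eigenvector (1, -1, 0).
r=1: eigenvector (2, 0, 1).
P = [[2, 1, 2], [-1, -1, 0], [0, 0, 1]], D = diag(4, -4, 1), P⁻¹ = [[1, 1, -2], [-1, -2, 2], [0, 0, 1]].
M³ = P·diag(64, -64, 1)·P⁻¹ = [[192, 256, -382], [-128, -192, 256], [0, 0, 1]].
The requested entry is 256.

256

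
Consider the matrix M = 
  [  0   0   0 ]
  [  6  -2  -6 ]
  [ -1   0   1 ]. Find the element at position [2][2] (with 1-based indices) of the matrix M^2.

4

Characteristic polynomial: r^3 + r^2 - 2r = r(r - 1)(r + 2), so the eigenvalues are -2, 0, 1.
r=1: eigenvector (0, -2, 1).
r=-2: eigenvector (0, 1, 0).
r=0: eigenvector (1, 0, 1).
P = [[0, 0, 1], [-2, 1, 0], [1, 0, 1]], D = diag(1, -2, 0), P⁻¹ = [[-1, 0, 1], [-2, 1, 2], [1, 0, 0]].
M² = P·diag(1, 4, 0)·P⁻¹ = [[0, 0, 0], [-6, 4, 6], [-1, 0, 1]].
The requested entry is 4.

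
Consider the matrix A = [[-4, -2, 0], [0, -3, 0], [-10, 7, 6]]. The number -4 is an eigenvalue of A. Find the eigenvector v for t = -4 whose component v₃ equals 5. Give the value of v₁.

5

A + 4I = [[0, -2, 0], [0, 1, 0], [-10, 7, 10]].
Solving (A + 4I)v = 0 gives the eigenspace spanned by (5, 0, 5).
With v₃ = 5, v = (5, 0, 5), so v₁ = 5.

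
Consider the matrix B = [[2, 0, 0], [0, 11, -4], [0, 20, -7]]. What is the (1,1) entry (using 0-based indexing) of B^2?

Characteristic polynomial: r^3 - 6r^2 + 11r - 6 = (r - 3)(r - 2)(r - 1), so the eigenvalues are 1, 2, 3.
r=2: eigenvector (1, 0, 0).
r=3: eigenvector (0, 1, 2).
r=1: eigenvector (0, 2, 5).
P = [[1, 0, 0], [0, 1, 2], [0, 2, 5]], D = diag(2, 3, 1), P⁻¹ = [[1, 0, 0], [0, 5, -2], [0, -2, 1]].
B² = P·diag(4, 9, 1)·P⁻¹ = [[4, 0, 0], [0, 41, -16], [0, 80, -31]].
The requested entry is 41.

41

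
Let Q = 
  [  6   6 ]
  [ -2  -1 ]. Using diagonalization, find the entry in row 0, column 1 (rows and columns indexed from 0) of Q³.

114

Characteristic polynomial: t^2 - 5t + 6 = (t - 3)(t - 2), so the eigenvalues are 2, 3.
t=2: eigenvector (-3, 2).
t=3: eigenvector (-2, 1).
P = [[-3, -2], [2, 1]], D = diag(2, 3), P⁻¹ = [[1, 2], [-2, -3]].
Q³ = P·diag(8, 27)·P⁻¹ = [[84, 114], [-38, -49]].
The requested entry is 114.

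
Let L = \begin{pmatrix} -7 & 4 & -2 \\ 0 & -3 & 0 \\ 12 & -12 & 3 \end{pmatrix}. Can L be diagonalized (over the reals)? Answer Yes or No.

Characteristic polynomial: p(μ) = μ^3 + 7μ^2 + 15μ + 9 = (μ + 1)(μ + 3)^2.
μ = -3 has algebraic multiplicity 2; rank(L + 3I) = 1, so geometric multiplicity = 2.
Every eigenvalue has geometric = algebraic multiplicity, so L is diagonalizable.

Yes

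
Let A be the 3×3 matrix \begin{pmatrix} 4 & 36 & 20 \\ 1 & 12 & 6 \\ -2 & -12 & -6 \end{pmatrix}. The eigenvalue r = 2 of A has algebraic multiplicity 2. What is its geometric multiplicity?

1

A − 2I = [[2, 36, 20], [1, 10, 6], [-2, -12, -8]].
This matrix has rank 2, so its null space has dimension 3 − 2 = 1.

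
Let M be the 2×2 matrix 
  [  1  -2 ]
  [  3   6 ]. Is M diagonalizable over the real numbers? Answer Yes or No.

Characteristic polynomial: p(r) = r^2 - 7r + 12 = (r - 4)(r - 3).
All 2 eigenvalues are distinct, so M is diagonalizable.

Yes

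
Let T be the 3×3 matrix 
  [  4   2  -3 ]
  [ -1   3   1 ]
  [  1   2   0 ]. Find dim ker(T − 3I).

1

T − 3I = [[1, 2, -3], [-1, 0, 1], [1, 2, -3]].
This matrix has rank 2, so its null space has dimension 3 − 2 = 1.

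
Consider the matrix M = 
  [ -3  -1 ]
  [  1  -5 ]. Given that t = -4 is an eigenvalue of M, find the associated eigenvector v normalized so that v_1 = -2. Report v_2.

-2

M + 4I = [[1, -1], [1, -1]].
Solving (M + 4I)v = 0 gives the eigenspace spanned by (-2, -2).
With v_1 = -2, v = (-2, -2), so v_2 = -2.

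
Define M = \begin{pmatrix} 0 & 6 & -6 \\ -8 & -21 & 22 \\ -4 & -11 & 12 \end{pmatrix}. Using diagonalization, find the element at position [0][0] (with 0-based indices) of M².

Characteristic polynomial: μ^3 + 9μ^2 + 14μ - 24 = (μ - 1)(μ + 4)(μ + 6), so the eigenvalues are -6, -4, 1.
μ=-4: eigenvector (3, -4, -2).
μ=-6: eigenvector (-1, 2, 1).
μ=1: eigenvector (0, 1, 1).
P = [[3, -1, 0], [-4, 2, 1], [-2, 1, 1]], D = diag(-4, -6, 1), P⁻¹ = [[1, 1, -1], [2, 3, -3], [0, -1, 2]].
M² = P·diag(16, 36, 1)·P⁻¹ = [[-24, -60, 60], [80, 151, -150], [40, 75, -74]].
The requested entry is -24.

-24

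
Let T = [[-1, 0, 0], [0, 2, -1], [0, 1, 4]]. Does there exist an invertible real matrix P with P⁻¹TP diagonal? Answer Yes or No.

No

Characteristic polynomial: p(μ) = μ^3 - 5μ^2 + 3μ + 9 = (μ - 3)^2(μ + 1).
μ = 3 has algebraic multiplicity 2; rank(T − 3I) = 2, so geometric multiplicity = 1.
Geometric multiplicity < algebraic multiplicity, so T is not diagonalizable.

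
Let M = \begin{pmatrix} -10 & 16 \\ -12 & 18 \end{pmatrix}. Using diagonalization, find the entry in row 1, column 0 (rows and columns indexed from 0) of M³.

-624

Characteristic polynomial: s^2 - 8s + 12 = (s - 6)(s - 2), so the eigenvalues are 2, 6.
s=2: eigenvector (4, 3).
s=6: eigenvector (1, 1).
P = [[4, 1], [3, 1]], D = diag(2, 6), P⁻¹ = [[1, -1], [-3, 4]].
M³ = P·diag(8, 216)·P⁻¹ = [[-616, 832], [-624, 840]].
The requested entry is -624.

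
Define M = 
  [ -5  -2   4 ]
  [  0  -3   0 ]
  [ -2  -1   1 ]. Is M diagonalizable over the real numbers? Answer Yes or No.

No

Characteristic polynomial: p(r) = r^3 + 7r^2 + 15r + 9 = (r + 1)(r + 3)^2.
r = -3 has algebraic multiplicity 2; rank(M + 3I) = 2, so geometric multiplicity = 1.
Geometric multiplicity < algebraic multiplicity, so M is not diagonalizable.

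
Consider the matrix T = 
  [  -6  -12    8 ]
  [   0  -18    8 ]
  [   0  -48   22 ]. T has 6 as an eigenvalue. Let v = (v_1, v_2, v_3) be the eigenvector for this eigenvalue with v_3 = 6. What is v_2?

T − 6I = [[-12, -12, 8], [0, -24, 8], [0, -48, 16]].
Solving (T − 6I)v = 0 gives the eigenspace spanned by (2, 2, 6).
With v_3 = 6, v = (2, 2, 6), so v_2 = 2.

2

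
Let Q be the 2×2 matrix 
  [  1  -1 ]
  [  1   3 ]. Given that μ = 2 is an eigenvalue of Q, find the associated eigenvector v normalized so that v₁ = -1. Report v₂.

1

Q − 2I = [[-1, -1], [1, 1]].
Solving (Q − 2I)v = 0 gives the eigenspace spanned by (-1, 1).
With v₁ = -1, v = (-1, 1), so v₂ = 1.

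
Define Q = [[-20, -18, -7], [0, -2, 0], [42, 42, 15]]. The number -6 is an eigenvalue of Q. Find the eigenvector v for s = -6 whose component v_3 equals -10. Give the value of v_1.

Q + 6I = [[-14, -18, -7], [0, 4, 0], [42, 42, 21]].
Solving (Q + 6I)v = 0 gives the eigenspace spanned by (5, 0, -10).
With v_3 = -10, v = (5, 0, -10), so v_1 = 5.

5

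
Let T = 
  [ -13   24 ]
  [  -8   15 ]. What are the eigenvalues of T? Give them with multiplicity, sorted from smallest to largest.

-1, 3

Characteristic polynomial: p(r) = r^2 - 2r - 3 = (r - 3)(r + 1).
Roots (with multiplicity): -1, 3.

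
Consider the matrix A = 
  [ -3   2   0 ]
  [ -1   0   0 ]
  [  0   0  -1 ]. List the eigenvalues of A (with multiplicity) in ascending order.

Characteristic polynomial: p(μ) = μ^3 + 4μ^2 + 5μ + 2 = (μ + 1)^2(μ + 2).
Roots (with multiplicity): -2, -1, -1.

-2, -1, -1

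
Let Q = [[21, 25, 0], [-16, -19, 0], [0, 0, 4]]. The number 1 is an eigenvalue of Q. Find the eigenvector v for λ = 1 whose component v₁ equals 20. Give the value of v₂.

Q − 1I = [[20, 25, 0], [-16, -20, 0], [0, 0, 3]].
Solving (Q − 1I)v = 0 gives the eigenspace spanned by (20, -16, 0).
With v₁ = 20, v = (20, -16, 0), so v₂ = -16.

-16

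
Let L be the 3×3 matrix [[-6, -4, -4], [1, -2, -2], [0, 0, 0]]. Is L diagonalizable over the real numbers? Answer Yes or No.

No

Characteristic polynomial: p(s) = s^3 + 8s^2 + 16s = s(s + 4)^2.
s = -4 has algebraic multiplicity 2; rank(L + 4I) = 2, so geometric multiplicity = 1.
Geometric multiplicity < algebraic multiplicity, so L is not diagonalizable.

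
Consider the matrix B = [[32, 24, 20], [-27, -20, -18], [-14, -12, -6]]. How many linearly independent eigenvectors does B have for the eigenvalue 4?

1

B − 4I = [[28, 24, 20], [-27, -24, -18], [-14, -12, -10]].
This matrix has rank 2, so its null space has dimension 3 − 2 = 1.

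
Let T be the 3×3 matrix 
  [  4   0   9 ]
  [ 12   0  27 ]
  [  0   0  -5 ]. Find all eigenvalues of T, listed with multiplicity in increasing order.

Characteristic polynomial: p(λ) = λ^3 + λ^2 - 20λ = λ(λ - 4)(λ + 5).
Roots (with multiplicity): -5, 0, 4.

-5, 0, 4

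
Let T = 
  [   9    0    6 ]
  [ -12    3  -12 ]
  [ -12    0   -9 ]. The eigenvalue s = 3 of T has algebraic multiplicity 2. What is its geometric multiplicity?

T − 3I = [[6, 0, 6], [-12, 0, -12], [-12, 0, -12]].
This matrix has rank 1, so its null space has dimension 3 − 1 = 2.

2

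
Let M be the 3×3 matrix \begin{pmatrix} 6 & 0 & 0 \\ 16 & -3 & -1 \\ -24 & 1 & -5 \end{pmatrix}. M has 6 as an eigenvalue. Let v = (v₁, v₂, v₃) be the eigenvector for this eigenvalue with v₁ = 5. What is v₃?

-10

M − 6I = [[0, 0, 0], [16, -9, -1], [-24, 1, -11]].
Solving (M − 6I)v = 0 gives the eigenspace spanned by (5, 10, -10).
With v₁ = 5, v = (5, 10, -10), so v₃ = -10.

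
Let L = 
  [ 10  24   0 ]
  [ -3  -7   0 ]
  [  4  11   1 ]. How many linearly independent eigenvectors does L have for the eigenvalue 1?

1

L − 1I = [[9, 24, 0], [-3, -8, 0], [4, 11, 0]].
This matrix has rank 2, so its null space has dimension 3 − 2 = 1.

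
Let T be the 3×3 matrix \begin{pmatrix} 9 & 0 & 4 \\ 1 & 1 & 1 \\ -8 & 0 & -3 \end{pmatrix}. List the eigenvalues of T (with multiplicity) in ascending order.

1, 1, 5

Characteristic polynomial: p(λ) = λ^3 - 7λ^2 + 11λ - 5 = (λ - 5)(λ - 1)^2.
Roots (with multiplicity): 1, 1, 5.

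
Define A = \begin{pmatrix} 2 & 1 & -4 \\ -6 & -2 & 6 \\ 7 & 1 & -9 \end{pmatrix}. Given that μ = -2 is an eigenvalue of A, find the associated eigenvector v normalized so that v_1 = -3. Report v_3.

-3

A + 2I = [[4, 1, -4], [-6, 0, 6], [7, 1, -7]].
Solving (A + 2I)v = 0 gives the eigenspace spanned by (-3, 0, -3).
With v_1 = -3, v = (-3, 0, -3), so v_3 = -3.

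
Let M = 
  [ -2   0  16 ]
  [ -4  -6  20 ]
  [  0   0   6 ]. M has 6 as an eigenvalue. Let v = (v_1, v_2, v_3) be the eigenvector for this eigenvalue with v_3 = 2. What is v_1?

4

M − 6I = [[-8, 0, 16], [-4, -12, 20], [0, 0, 0]].
Solving (M − 6I)v = 0 gives the eigenspace spanned by (4, 2, 2).
With v_3 = 2, v = (4, 2, 2), so v_1 = 4.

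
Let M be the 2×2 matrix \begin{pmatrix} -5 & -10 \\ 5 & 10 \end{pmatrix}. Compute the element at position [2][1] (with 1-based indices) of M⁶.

Characteristic polynomial: r^2 - 5r = r(r - 5), so the eigenvalues are 0, 5.
r=5: eigenvector (1, -1).
r=0: eigenvector (2, -1).
P = [[1, 2], [-1, -1]], D = diag(5, 0), P⁻¹ = [[-1, -2], [1, 1]].
M⁶ = P·diag(15625, 0)·P⁻¹ = [[-15625, -31250], [15625, 31250]].
The requested entry is 15625.

15625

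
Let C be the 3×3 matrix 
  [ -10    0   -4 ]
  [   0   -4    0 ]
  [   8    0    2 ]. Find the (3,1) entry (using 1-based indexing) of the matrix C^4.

Characteristic polynomial: t^3 + 12t^2 + 44t + 48 = (t + 2)(t + 4)(t + 6), so the eigenvalues are -6, -4, -2.
t=-6: eigenvector (1, 0, -1).
t=-4: eigenvector (0, 1, 0).
t=-2: eigenvector (-1, 0, 2).
P = [[1, 0, -1], [0, 1, 0], [-1, 0, 2]], D = diag(-6, -4, -2), P⁻¹ = [[2, 0, 1], [0, 1, 0], [1, 0, 1]].
C⁴ = P·diag(1296, 256, 16)·P⁻¹ = [[2576, 0, 1280], [0, 256, 0], [-2560, 0, -1264]].
The requested entry is -2560.

-2560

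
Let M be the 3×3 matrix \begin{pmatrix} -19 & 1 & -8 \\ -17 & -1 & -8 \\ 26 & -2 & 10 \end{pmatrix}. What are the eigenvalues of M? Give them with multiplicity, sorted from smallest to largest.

-6, -2, -2

Characteristic polynomial: p(μ) = μ^3 + 10μ^2 + 28μ + 24 = (μ + 2)^2(μ + 6).
Roots (with multiplicity): -6, -2, -2.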